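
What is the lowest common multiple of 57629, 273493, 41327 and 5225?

57629 = 11 · 13² · 31; 273493 = 11 · 23² · 47; 41327 = 11 · 13 · 17²; 5225 = 5² · 11 · 19
lcm takes max exponent of each prime: 5² · 11 · 13² · 17² · 19 · 23² · 31 · 47 = 196691714501425

196691714501425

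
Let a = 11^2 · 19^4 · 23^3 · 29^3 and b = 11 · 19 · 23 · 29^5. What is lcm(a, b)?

max exponent per prime: 11^2 · 19^4 · 23^3 · 29^5 = 3935258554600195603

3935258554600195603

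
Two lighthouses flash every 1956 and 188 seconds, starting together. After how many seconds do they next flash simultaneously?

91932

gcd first: 1956 = 10·188 + 76; 188 = 2·76 + 36; 76 = 2·36 + 4; 36 = 9·4 + 0 → gcd = 4
lcm = 1956·188/gcd = 367728/4 = 91932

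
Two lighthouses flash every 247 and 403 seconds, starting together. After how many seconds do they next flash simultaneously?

gcd first: 403 = 1·247 + 156; 247 = 1·156 + 91; 156 = 1·91 + 65; 91 = 1·65 + 26; 65 = 2·26 + 13; 26 = 2·13 + 0 → gcd = 13
lcm = 247·403/gcd = 99541/13 = 7657

7657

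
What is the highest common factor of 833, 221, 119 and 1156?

17

gcd(833, 221): 833 = 3·221 + 170; 221 = 1·170 + 51; 170 = 3·51 + 17; 51 = 3·17 + 0 → 17
gcd(17, 119): 119 = 7·17 + 0 → 17
gcd(17, 1156): 1156 = 68·17 + 0 → 17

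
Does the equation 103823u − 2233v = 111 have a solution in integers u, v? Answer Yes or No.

Yes

By Bézout, 103823u − 2233v = 111 has integer solutions iff gcd(103823, 2233) | 111.
Euclid: 103823 = 46·2233 + 1105; 2233 = 2·1105 + 23; 1105 = 48·23 + 1; 23 = 23·1 + 0. gcd = 1; 111 mod 1 = 0. Yes.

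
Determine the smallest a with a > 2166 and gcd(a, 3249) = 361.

gcd(a, 3249) = 361 forces 361 | a; write a = 361s. Then gcd(361s, 361·9) = 361·gcd(s, 9), so need gcd(s, 9) = 1.
361s > 2166 gives s ≥ 7. The least s ≥ 7 coprime to 9 is 7, so a = 361·7 = 2527.

2527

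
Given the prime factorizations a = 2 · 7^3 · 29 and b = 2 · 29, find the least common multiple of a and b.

19894

max exponent per prime: 2 · 7^3 · 29 = 19894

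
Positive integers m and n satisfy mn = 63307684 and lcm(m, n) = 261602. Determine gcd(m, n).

gcd·lcm = product, so gcd = 63307684/261602 = 242.

242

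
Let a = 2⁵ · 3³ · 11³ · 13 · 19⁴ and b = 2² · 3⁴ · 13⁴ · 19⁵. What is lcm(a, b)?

243980134656100128

max exponent per prime: 2⁵ · 3⁴ · 11³ · 13⁴ · 19⁵ = 243980134656100128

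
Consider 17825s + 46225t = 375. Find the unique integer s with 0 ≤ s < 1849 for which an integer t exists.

Euclid: 46225 = 2·17825 + 10575; 17825 = 1·10575 + 7250; 10575 = 1·7250 + 3325; 7250 = 2·3325 + 600; 3325 = 5·600 + 325; 600 = 1·325 + 275; 325 = 1·275 + 50; 275 = 5·50 + 25; 50 = 2·25 + 0 → gcd = 25; 375 = 25·15.
Back-substitution yields 17825·(848) + 46225·(-327) = 25, so one solution is s = 848·15 = 12720, t = -327·15 = -4905.
Solutions in s differ by 46225/25 = 1849; the one in [0, 1849) is 12720 mod 1849 = 1626.

1626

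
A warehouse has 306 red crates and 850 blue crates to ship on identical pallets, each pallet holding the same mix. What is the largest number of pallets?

Euclid: 850 = 2·306 + 238; 306 = 1·238 + 68; 238 = 3·68 + 34; 68 = 2·34 + 0. Last nonzero remainder: 34.

34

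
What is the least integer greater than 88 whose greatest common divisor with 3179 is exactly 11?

99

3179 = 11·289. Any m with gcd(m, 3179) = 11 is a multiple of 11, say 11s, with s coprime to 289.
Need s > 88/11, so s ≥ 9. First s ≥ 9 with gcd(s, 289) = 1 is s = 9. Thus m = 11·9 = 99.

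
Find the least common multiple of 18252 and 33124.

894348

18252 = 2² · 3³ · 13²; 33124 = 2² · 7² · 13²
max exponents: 2² · 3³ · 7² · 13² = 894348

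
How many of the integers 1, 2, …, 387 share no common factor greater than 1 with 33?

234

33 = 3·11. Inclusion–exclusion on these primes:
387 − ⌊387/3⌋ − ⌊387/11⌋ + ⌊387/33⌋ = 234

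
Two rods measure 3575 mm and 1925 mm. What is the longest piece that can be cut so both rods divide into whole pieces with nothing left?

Euclid: 3575 = 1·1925 + 1650; 1925 = 1·1650 + 275; 1650 = 6·275 + 0. Last nonzero remainder: 275.

275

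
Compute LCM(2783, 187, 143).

615043

2783 = 11² · 23; 187 = 11 · 17; 143 = 11 · 13
lcm takes max exponent of each prime: 11² · 13 · 17 · 23 = 615043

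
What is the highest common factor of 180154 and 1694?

2

Euclid: 180154 = 106·1694 + 590; 1694 = 2·590 + 514; 590 = 1·514 + 76; 514 = 6·76 + 58; 76 = 1·58 + 18; 58 = 3·18 + 4; 18 = 4·4 + 2; 4 = 2·2 + 0. Last nonzero remainder: 2.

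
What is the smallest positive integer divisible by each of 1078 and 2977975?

gcd first: 2977975 = 2762·1078 + 539; 1078 = 2·539 + 0 → gcd = 539
lcm = 1078·2977975/gcd = 3210257050/539 = 5955950

5955950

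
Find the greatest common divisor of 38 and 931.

19

Euclid: 931 = 24·38 + 19; 38 = 2·19 + 0. Last nonzero remainder: 19.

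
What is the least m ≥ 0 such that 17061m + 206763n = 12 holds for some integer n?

Euclid: 206763 = 12·17061 + 2031; 17061 = 8·2031 + 813; 2031 = 2·813 + 405; 813 = 2·405 + 3; 405 = 135·3 + 0 → gcd = 3; 12 = 3·4.
Back-substitution yields 17061·(509) + 206763·(-42) = 3, so one solution is m = 509·4 = 2036, n = -42·4 = -168.
Solutions in m differ by 206763/3 = 68921; the one in [0, 68921) is 2036 mod 68921 = 2036.

2036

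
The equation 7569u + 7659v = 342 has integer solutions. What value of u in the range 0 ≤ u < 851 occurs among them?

Euclid: 7659 = 1·7569 + 90; 7569 = 84·90 + 9; 90 = 10·9 + 0 → gcd = 9; 342 = 9·38.
Back-substitution yields 7569·(85) + 7659·(-84) = 9, so one solution is u = 85·38 = 3230, v = -84·38 = -3192.
Solutions in u differ by 7659/9 = 851; the one in [0, 851) is 3230 mod 851 = 677.

677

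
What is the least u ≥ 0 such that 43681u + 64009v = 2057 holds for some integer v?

Reduce mod 64009: 43681u ≡ 2057 (mod 64009). With g = gcd(43681, 64009) = 121 dividing 2057, divide through: 361u ≡ 17 (mod 529).
Since gcd(361, 529) = 1, u ≡ 17·(361)⁻¹ ≡ 129 (mod 529). Smallest non-negative: 129.

129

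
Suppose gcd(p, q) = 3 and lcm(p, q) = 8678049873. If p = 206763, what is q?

125913

Using pq = gcd(p,q)·lcm(p,q) = 3·8678049873 = 26034149619, we get q = 26034149619/206763 = 125913.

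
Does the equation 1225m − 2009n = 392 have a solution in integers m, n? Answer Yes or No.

Yes

By Bézout, 1225m − 2009n = 392 has integer solutions iff gcd(1225, 2009) | 392.
Euclid: 2009 = 1·1225 + 784; 1225 = 1·784 + 441; 784 = 1·441 + 343; 441 = 1·343 + 98; 343 = 3·98 + 49; 98 = 2·49 + 0. gcd = 49; 392 mod 49 = 0. Yes.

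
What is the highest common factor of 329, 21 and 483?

7

gcd(329, 21): 329 = 15·21 + 14; 21 = 1·14 + 7; 14 = 2·7 + 0 → 7
gcd(7, 483): 483 = 69·7 + 0 → 7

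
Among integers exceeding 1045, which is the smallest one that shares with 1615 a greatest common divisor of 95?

1140

gcd(x, 1615) = 95 forces 95 | x; write x = 95s. Then gcd(95s, 95·17) = 95·gcd(s, 17), so need gcd(s, 17) = 1.
95s > 1045 gives s ≥ 12. The least s ≥ 12 coprime to 17 is 12, so x = 95·12 = 1140.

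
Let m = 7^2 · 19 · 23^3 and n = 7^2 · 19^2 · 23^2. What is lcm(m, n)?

max exponent per prime: 7^2 · 19^2 · 23^3 = 215222063

215222063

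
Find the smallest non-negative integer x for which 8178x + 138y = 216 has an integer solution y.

6

gcd(8178, 138) = 6 (Euclid: 8178 = 59·138 + 36; 138 = 3·36 + 30; 36 = 1·30 + 6; 30 = 5·6 + 0), and 6 | 216.
Extended Euclid: 8178·(4) + 138·(-237) = 6. Scale by 36: x₀ = 144.
General solution x = x₀ + 23t; reducing mod 23 gives x = 6 (and y = -354).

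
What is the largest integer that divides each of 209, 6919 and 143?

gcd(209, 6919): 6919 = 33·209 + 22; 209 = 9·22 + 11; 22 = 2·11 + 0 → 11
gcd(11, 143): 143 = 13·11 + 0 → 11

11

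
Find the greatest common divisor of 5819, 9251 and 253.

gcd(5819, 9251): 9251 = 1·5819 + 3432; 5819 = 1·3432 + 2387; 3432 = 1·2387 + 1045; 2387 = 2·1045 + 297; 1045 = 3·297 + 154; 297 = 1·154 + 143; 154 = 1·143 + 11; 143 = 13·11 + 0 → 11
gcd(11, 253): 253 = 23·11 + 0 → 11

11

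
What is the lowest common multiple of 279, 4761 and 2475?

40587525

279 = 3² · 31; 4761 = 3² · 23²; 2475 = 3² · 5² · 11
lcm takes max exponent of each prime: 3² · 5² · 11 · 23² · 31 = 40587525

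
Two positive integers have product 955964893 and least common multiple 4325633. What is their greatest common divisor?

gcd·lcm = product, so gcd = 955964893/4325633 = 221.

221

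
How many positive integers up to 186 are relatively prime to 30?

30 = 2·3·5. Inclusion–exclusion on these primes:
186 − ⌊186/2⌋ − ⌊186/3⌋ − ⌊186/5⌋ + ⌊186/6⌋ + ⌊186/10⌋ + ⌊186/15⌋ − ⌊186/30⌋ = 49

49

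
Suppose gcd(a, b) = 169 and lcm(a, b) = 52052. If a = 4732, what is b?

Using ab = gcd(a,b)·lcm(a,b) = 169·52052 = 8796788, we get b = 8796788/4732 = 1859.

1859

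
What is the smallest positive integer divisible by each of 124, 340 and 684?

124 = 2² · 31; 340 = 2² · 5 · 17; 684 = 2² · 3² · 19
lcm takes max exponent of each prime: 2² · 3² · 5 · 17 · 19 · 31 = 1802340

1802340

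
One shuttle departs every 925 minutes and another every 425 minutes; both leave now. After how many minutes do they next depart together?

15725

925 = 5² · 37; 425 = 5² · 17
max exponents: 5² · 17 · 37 = 15725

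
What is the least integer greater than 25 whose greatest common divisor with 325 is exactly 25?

50

Multiples of 25 above 25: 25·2, 25·3, … . Need the cofactor coprime to 325/25 = 13.
Checking s = 2, 3, … the first with gcd(s, 13) = 1 is s = 2, giving 50.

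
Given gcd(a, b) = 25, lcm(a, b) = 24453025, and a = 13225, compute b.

46225

a·b = gcd·lcm = 25·24453025 = 611325625, so b = 611325625/13225 = 46225.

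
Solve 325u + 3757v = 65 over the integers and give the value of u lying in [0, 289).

Reduce mod 3757: 325u ≡ 65 (mod 3757). With g = gcd(325, 3757) = 13 dividing 65, divide through: 25u ≡ 5 (mod 289).
Since gcd(25, 289) = 1, u ≡ 5·(25)⁻¹ ≡ 58 (mod 289). Smallest non-negative: 58.

58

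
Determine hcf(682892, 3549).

682892 = 2² · 7 · 29³
3549 = 3 · 7 · 13²
Common: 7 = 7

7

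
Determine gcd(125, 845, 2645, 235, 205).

gcd(125, 845): 845 = 6·125 + 95; 125 = 1·95 + 30; 95 = 3·30 + 5; 30 = 6·5 + 0 → 5
gcd(5, 2645): 2645 = 529·5 + 0 → 5
gcd(5, 235): 235 = 47·5 + 0 → 5
gcd(5, 205): 205 = 41·5 + 0 → 5

5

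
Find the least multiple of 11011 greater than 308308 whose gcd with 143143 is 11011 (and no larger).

319319

143143 = 11011·13. Any x with gcd(x, 143143) = 11011 is a multiple of 11011, say 11011s, with s coprime to 13.
Need s > 308308/11011, so s ≥ 29. First s ≥ 29 with gcd(s, 13) = 1 is s = 29. Thus x = 11011·29 = 319319.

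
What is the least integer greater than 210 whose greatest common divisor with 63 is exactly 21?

231

gcd(m, 63) = 21 forces 21 | m; write m = 21s. Then gcd(21s, 21·3) = 21·gcd(s, 3), so need gcd(s, 3) = 1.
21s > 210 gives s ≥ 11. The least s ≥ 11 coprime to 3 is 11, so m = 21·11 = 231.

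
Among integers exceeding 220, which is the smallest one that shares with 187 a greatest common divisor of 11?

gcd(m, 187) = 11 forces 11 | m; write m = 11s. Then gcd(11s, 11·17) = 11·gcd(s, 17), so need gcd(s, 17) = 1.
11s > 220 gives s ≥ 21. The least s ≥ 21 coprime to 17 is 21, so m = 11·21 = 231.

231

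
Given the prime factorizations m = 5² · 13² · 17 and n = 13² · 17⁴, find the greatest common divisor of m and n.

2873

min exponent per shared prime: 13² · 17 = 2873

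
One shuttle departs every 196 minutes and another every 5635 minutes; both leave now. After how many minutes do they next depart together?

22540

196 = 2² · 7²; 5635 = 5 · 7² · 23
max exponents: 2² · 5 · 7² · 23 = 22540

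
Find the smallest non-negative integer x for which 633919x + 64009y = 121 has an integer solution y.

446

Euclid: 633919 = 9·64009 + 57838; 64009 = 1·57838 + 6171; 57838 = 9·6171 + 2299; 6171 = 2·2299 + 1573; 2299 = 1·1573 + 726; 1573 = 2·726 + 121; 726 = 6·121 + 0 → gcd = 121; 121 = 121·1.
Back-substitution yields 633919·(-83) + 64009·(822) = 121, so one solution is x = -83·1 = -83, y = 822·1 = 822.
Solutions in x differ by 64009/121 = 529; the one in [0, 529) is -83 mod 529 = 446.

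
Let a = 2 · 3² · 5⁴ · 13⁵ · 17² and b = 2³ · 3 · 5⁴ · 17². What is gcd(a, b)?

min exponent per shared prime: 2 · 3 · 5⁴ · 17² = 1083750

1083750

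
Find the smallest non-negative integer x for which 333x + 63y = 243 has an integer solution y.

3

gcd(333, 63) = 9 (Euclid: 333 = 5·63 + 18; 63 = 3·18 + 9; 18 = 2·9 + 0), and 9 | 243.
Extended Euclid: 333·(-3) + 63·(16) = 9. Scale by 27: x₀ = -81.
General solution x = x₀ + 7t; reducing mod 7 gives x = 3 (and y = -12).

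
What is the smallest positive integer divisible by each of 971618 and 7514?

12631034

971618 = 2 · 17² · 41²; 7514 = 2 · 13 · 17²
max exponents: 2 · 13 · 17² · 41² = 12631034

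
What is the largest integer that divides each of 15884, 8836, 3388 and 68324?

4

gcd(15884, 8836): 15884 = 1·8836 + 7048; 8836 = 1·7048 + 1788; 7048 = 3·1788 + 1684; 1788 = 1·1684 + 104; 1684 = 16·104 + 20; 104 = 5·20 + 4; 20 = 5·4 + 0 → 4
gcd(4, 3388): 3388 = 847·4 + 0 → 4
gcd(4, 68324): 68324 = 17081·4 + 0 → 4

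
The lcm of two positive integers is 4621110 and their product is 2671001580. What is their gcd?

gcd·lcm = product, so gcd = 2671001580/4621110 = 578.

578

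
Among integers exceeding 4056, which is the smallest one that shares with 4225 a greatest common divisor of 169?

4394

Multiples of 169 above 4056: 169·25, 169·26, … . Need the cofactor coprime to 4225/169 = 25.
Checking s = 25, 26, … the first with gcd(s, 25) = 1 is s = 26, giving 4394.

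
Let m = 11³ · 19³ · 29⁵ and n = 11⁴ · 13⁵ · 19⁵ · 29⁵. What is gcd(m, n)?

min exponent per shared prime: 11³ · 19³ · 29⁵ = 187253027389021

187253027389021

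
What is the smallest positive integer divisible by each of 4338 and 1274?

gcd first: 4338 = 3·1274 + 516; 1274 = 2·516 + 242; 516 = 2·242 + 32; 242 = 7·32 + 18; 32 = 1·18 + 14; 18 = 1·14 + 4; 14 = 3·4 + 2; 4 = 2·2 + 0 → gcd = 2
lcm = 4338·1274/gcd = 5526612/2 = 2763306

2763306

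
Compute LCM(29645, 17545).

859705

gcd first: 29645 = 1·17545 + 12100; 17545 = 1·12100 + 5445; 12100 = 2·5445 + 1210; 5445 = 4·1210 + 605; 1210 = 2·605 + 0 → gcd = 605
lcm = 29645·17545/gcd = 520121525/605 = 859705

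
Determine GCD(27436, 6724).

4

Euclid: 27436 = 4·6724 + 540; 6724 = 12·540 + 244; 540 = 2·244 + 52; 244 = 4·52 + 36; 52 = 1·36 + 16; 36 = 2·16 + 4; 16 = 4·4 + 0. Last nonzero remainder: 4.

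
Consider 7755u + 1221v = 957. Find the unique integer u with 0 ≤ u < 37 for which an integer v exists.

25

Euclid: 7755 = 6·1221 + 429; 1221 = 2·429 + 363; 429 = 1·363 + 66; 363 = 5·66 + 33; 66 = 2·33 + 0 → gcd = 33; 957 = 33·29.
Back-substitution yields 7755·(-17) + 1221·(108) = 33, so one solution is u = -17·29 = -493, v = 108·29 = 3132.
Solutions in u differ by 1221/33 = 37; the one in [0, 37) is -493 mod 37 = 25.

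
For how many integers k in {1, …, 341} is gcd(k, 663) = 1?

197

663 = 3·13·17. Inclusion–exclusion on these primes:
341 − ⌊341/3⌋ − ⌊341/13⌋ − ⌊341/17⌋ + ⌊341/39⌋ + ⌊341/51⌋ + ⌊341/221⌋ − ⌊341/663⌋ = 197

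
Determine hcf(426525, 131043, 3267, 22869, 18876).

363

426525 = 3 · 5² · 11² · 47; 131043 = 3 · 11² · 19²; 3267 = 3³ · 11²; 22869 = 3³ · 7 · 11²; 18876 = 2² · 3 · 11² · 13
gcd takes min exponent of each prime: 3 · 11² = 363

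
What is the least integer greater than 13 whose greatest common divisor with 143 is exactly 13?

Multiples of 13 above 13: 13·2, 13·3, … . Need the cofactor coprime to 143/13 = 11.
Checking s = 2, 3, … the first with gcd(s, 11) = 1 is s = 2, giving 26.

26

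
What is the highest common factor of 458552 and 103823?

Euclid: 458552 = 4·103823 + 43260; 103823 = 2·43260 + 17303; 43260 = 2·17303 + 8654; 17303 = 1·8654 + 8649; 8654 = 1·8649 + 5; 8649 = 1729·5 + 4; 5 = 1·4 + 1; 4 = 4·1 + 0. Last nonzero remainder: 1.

1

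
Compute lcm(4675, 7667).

gcd first: 7667 = 1·4675 + 2992; 4675 = 1·2992 + 1683; 2992 = 1·1683 + 1309; 1683 = 1·1309 + 374; 1309 = 3·374 + 187; 374 = 2·187 + 0 → gcd = 187
lcm = 4675·7667/gcd = 35843225/187 = 191675

191675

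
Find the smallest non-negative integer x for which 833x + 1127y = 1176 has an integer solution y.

Reduce mod 1127: 833x ≡ 1176 (mod 1127). With g = gcd(833, 1127) = 49 dividing 1176, divide through: 17x ≡ 24 (mod 23).
Since gcd(17, 23) = 1, x ≡ 24·(17)⁻¹ ≡ 19 (mod 23). Smallest non-negative: 19.

19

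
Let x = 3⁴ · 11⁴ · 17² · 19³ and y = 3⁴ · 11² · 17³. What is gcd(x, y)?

2832489

min exponent per shared prime: 3⁴ · 11² · 17² = 2832489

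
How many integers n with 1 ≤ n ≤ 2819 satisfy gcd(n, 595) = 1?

Prime factors of 595: 5, 7, 17. Count integers ≤ 2819 divisible by none of them.
By inclusion–exclusion: 2819 − ⌊2819/5⌋ − ⌊2819/7⌋ − ⌊2819/17⌋ + ⌊2819/35⌋ + ⌊2819/85⌋ + ⌊2819/119⌋ − ⌊2819/595⌋ = 1821.

1821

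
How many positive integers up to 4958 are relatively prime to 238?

238 = 2·7·17. Inclusion–exclusion on these primes:
4958 − ⌊4958/2⌋ − ⌊4958/7⌋ − ⌊4958/17⌋ + ⌊4958/14⌋ + ⌊4958/34⌋ + ⌊4958/119⌋ − ⌊4958/238⌋ = 2000

2000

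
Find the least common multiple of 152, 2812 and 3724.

152 = 2³ · 19; 2812 = 2² · 19 · 37; 3724 = 2² · 7² · 19
lcm takes max exponent of each prime: 2³ · 7² · 19 · 37 = 275576

275576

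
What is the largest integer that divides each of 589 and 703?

19

Euclid: 703 = 1·589 + 114; 589 = 5·114 + 19; 114 = 6·19 + 0. Last nonzero remainder: 19.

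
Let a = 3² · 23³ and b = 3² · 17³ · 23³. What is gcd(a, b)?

min exponent per shared prime: 3² · 23³ = 109503

109503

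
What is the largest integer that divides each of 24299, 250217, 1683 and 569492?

11

gcd(24299, 250217): 250217 = 10·24299 + 7227; 24299 = 3·7227 + 2618; 7227 = 2·2618 + 1991; 2618 = 1·1991 + 627; 1991 = 3·627 + 110; 627 = 5·110 + 77; 110 = 1·77 + 33; 77 = 2·33 + 11; 33 = 3·11 + 0 → 11
gcd(11, 1683): 1683 = 153·11 + 0 → 11
gcd(11, 569492): 569492 = 51772·11 + 0 → 11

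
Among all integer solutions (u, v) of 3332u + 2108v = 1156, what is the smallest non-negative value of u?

Euclid: 3332 = 1·2108 + 1224; 2108 = 1·1224 + 884; 1224 = 1·884 + 340; 884 = 2·340 + 204; 340 = 1·204 + 136; 204 = 1·136 + 68; 136 = 2·68 + 0 → gcd = 68; 1156 = 68·17.
Back-substitution yields 3332·(-12) + 2108·(19) = 68, so one solution is u = -12·17 = -204, v = 19·17 = 323.
Solutions in u differ by 2108/68 = 31; the one in [0, 31) is -204 mod 31 = 13.

13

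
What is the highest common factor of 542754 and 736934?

542754 = 2 · 3³ · 19 · 23²
736934 = 2 · 11 · 19 · 41 · 43
Common: 2 · 19 = 38

38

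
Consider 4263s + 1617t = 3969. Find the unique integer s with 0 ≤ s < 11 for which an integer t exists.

7

Euclid: 4263 = 2·1617 + 1029; 1617 = 1·1029 + 588; 1029 = 1·588 + 441; 588 = 1·441 + 147; 441 = 3·147 + 0 → gcd = 147; 3969 = 147·27.
Back-substitution yields 4263·(-3) + 1617·(8) = 147, so one solution is s = -3·27 = -81, t = 8·27 = 216.
Solutions in s differ by 1617/147 = 11; the one in [0, 11) is -81 mod 11 = 7.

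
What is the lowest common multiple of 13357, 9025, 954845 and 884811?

432960142575

13357 = 19² · 37; 9025 = 5² · 19²; 954845 = 5 · 19² · 23²; 884811 = 3 · 19³ · 43
lcm takes max exponent of each prime: 3 · 5² · 19³ · 23² · 37 · 43 = 432960142575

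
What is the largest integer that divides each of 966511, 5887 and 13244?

gcd(966511, 5887): 966511 = 164·5887 + 1043; 5887 = 5·1043 + 672; 1043 = 1·672 + 371; 672 = 1·371 + 301; 371 = 1·301 + 70; 301 = 4·70 + 21; 70 = 3·21 + 7; 21 = 3·7 + 0 → 7
gcd(7, 13244): 13244 = 1892·7 + 0 → 7

7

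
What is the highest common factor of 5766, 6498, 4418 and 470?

2

gcd(5766, 6498): 6498 = 1·5766 + 732; 5766 = 7·732 + 642; 732 = 1·642 + 90; 642 = 7·90 + 12; 90 = 7·12 + 6; 12 = 2·6 + 0 → 6
gcd(6, 4418): 4418 = 736·6 + 2; 6 = 3·2 + 0 → 2
gcd(2, 470): 470 = 235·2 + 0 → 2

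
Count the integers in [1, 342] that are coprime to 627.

196

Prime factors of 627: 3, 11, 19. Count integers ≤ 342 divisible by none of them.
By inclusion–exclusion: 342 − ⌊342/3⌋ − ⌊342/11⌋ − ⌊342/19⌋ + ⌊342/33⌋ + ⌊342/57⌋ + ⌊342/209⌋ − ⌊342/627⌋ = 196.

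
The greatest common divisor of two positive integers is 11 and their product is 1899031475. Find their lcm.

172639225

gcd·lcm = product, so lcm = 1899031475/11 = 172639225.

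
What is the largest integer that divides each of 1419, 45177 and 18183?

33

gcd(1419, 45177): 45177 = 31·1419 + 1188; 1419 = 1·1188 + 231; 1188 = 5·231 + 33; 231 = 7·33 + 0 → 33
gcd(33, 18183): 18183 = 551·33 + 0 → 33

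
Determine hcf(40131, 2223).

117

Euclid: 40131 = 18·2223 + 117; 2223 = 19·117 + 0. Last nonzero remainder: 117.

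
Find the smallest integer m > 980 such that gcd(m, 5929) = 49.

gcd(m, 5929) = 49 forces 49 | m; write m = 49s. Then gcd(49s, 49·121) = 49·gcd(s, 121), so need gcd(s, 121) = 1.
49s > 980 gives s ≥ 21. The least s ≥ 21 coprime to 121 is 21, so m = 49·21 = 1029.

1029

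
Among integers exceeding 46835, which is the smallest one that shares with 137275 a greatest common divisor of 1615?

50065

137275 = 1615·85. Any a with gcd(a, 137275) = 1615 is a multiple of 1615, say 1615s, with s coprime to 85.
Need s > 46835/1615, so s ≥ 30. First s ≥ 30 with gcd(s, 85) = 1 is s = 31. Thus a = 1615·31 = 50065.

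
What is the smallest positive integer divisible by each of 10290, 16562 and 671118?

27787640790

10290 = 2 · 3 · 5 · 7³; 16562 = 2 · 7² · 13²; 671118 = 2 · 3 · 7 · 19 · 29²
lcm takes max exponent of each prime: 2 · 3 · 5 · 7³ · 13² · 19 · 29² = 27787640790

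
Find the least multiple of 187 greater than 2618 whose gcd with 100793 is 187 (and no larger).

2805

gcd(t, 100793) = 187 forces 187 | t; write t = 187s. Then gcd(187s, 187·539) = 187·gcd(s, 539), so need gcd(s, 539) = 1.
187s > 2618 gives s ≥ 15. The least s ≥ 15 coprime to 539 is 15, so t = 187·15 = 2805.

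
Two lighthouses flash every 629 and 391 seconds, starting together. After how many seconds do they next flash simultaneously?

14467

629 = 17 · 37; 391 = 17 · 23
max exponents: 17 · 23 · 37 = 14467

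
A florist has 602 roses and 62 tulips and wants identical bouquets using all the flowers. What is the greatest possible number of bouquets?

602 = 2 · 7 · 43
62 = 2 · 31
Common: 2 = 2

2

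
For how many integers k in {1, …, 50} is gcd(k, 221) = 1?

45

221 = 13·17. Inclusion–exclusion on these primes:
50 − ⌊50/13⌋ − ⌊50/17⌋ + ⌊50/221⌋ = 45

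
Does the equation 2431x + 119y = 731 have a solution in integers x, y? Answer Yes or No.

Yes

gcd(2431, 119): 2431 = 20·119 + 51; 119 = 2·51 + 17; 51 = 3·17 + 0 → 17
17 divides 731, so a solution exists.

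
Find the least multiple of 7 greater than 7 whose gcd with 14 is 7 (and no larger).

Multiples of 7 above 7: 7·2, 7·3, … . Need the cofactor coprime to 14/7 = 2.
Checking s = 2, 3, … the first with gcd(s, 2) = 1 is s = 3, giving 21.

21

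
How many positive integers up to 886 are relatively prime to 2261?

Prime factors of 2261: 7, 17, 19. Count integers ≤ 886 divisible by none of them.
By inclusion–exclusion: 886 − ⌊886/7⌋ − ⌊886/17⌋ − ⌊886/19⌋ + ⌊886/119⌋ + ⌊886/133⌋ + ⌊886/323⌋ − ⌊886/2261⌋ = 677.

677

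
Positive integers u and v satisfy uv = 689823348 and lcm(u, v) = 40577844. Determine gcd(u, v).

From gcd × lcm = uv: gcd = 689823348 / 40577844 = 17.

17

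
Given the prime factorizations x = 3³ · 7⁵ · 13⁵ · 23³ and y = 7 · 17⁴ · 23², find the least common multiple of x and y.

171218196959088154239

max exponent per prime: 3³ · 7⁵ · 13⁵ · 17⁴ · 23³ = 171218196959088154239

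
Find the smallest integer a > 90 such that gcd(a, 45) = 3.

Multiples of 3 above 90: 3·31, 3·32, … . Need the cofactor coprime to 45/3 = 15.
Checking s = 31, 32, … the first with gcd(s, 15) = 1 is s = 31, giving 93.

93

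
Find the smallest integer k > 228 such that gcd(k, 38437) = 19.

247

gcd(k, 38437) = 19 forces 19 | k; write k = 19s. Then gcd(19s, 19·2023) = 19·gcd(s, 2023), so need gcd(s, 2023) = 1.
19s > 228 gives s ≥ 13. The least s ≥ 13 coprime to 2023 is 13, so k = 19·13 = 247.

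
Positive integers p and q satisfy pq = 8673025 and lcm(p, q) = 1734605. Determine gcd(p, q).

5

gcd·lcm = product, so gcd = 8673025/1734605 = 5.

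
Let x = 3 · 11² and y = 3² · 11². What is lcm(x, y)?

max exponent per prime: 3² · 11² = 1089

1089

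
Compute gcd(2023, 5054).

7

Euclid: 5054 = 2·2023 + 1008; 2023 = 2·1008 + 7; 1008 = 144·7 + 0. Last nonzero remainder: 7.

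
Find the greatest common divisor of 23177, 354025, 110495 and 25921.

49

23177 = 7² · 11 · 43; 354025 = 5² · 7² · 17²; 110495 = 5 · 7² · 11 · 41; 25921 = 7² · 23²
gcd takes min exponent of each prime: 7² = 49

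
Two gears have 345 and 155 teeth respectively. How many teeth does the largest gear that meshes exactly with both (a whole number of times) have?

345 = 3 · 5 · 23
155 = 5 · 31
Common: 5 = 5

5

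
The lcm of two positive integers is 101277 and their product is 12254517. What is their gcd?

From gcd × lcm = mn: gcd = 12254517 / 101277 = 121.

121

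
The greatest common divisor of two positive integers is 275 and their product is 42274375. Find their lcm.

153725

Since gcd(a,b)·lcm(a,b) = ab, lcm = 42274375/275 = 153725.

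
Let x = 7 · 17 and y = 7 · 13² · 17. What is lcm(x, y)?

20111

max exponent per prime: 7 · 13² · 17 = 20111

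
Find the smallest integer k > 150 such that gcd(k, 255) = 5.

155

255 = 5·51. Any k with gcd(k, 255) = 5 is a multiple of 5, say 5s, with s coprime to 51.
Need s > 150/5, so s ≥ 31. First s ≥ 31 with gcd(s, 51) = 1 is s = 31. Thus k = 5·31 = 155.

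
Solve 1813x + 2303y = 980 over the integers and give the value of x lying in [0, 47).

gcd(1813, 2303) = 49 (Euclid: 2303 = 1·1813 + 490; 1813 = 3·490 + 343; 490 = 1·343 + 147; 343 = 2·147 + 49; 147 = 3·49 + 0), and 49 | 980.
Extended Euclid: 1813·(14) + 2303·(-11) = 49. Scale by 20: x₀ = 280.
General solution x = x₀ + 47t; reducing mod 47 gives x = 45 (and y = -35).

45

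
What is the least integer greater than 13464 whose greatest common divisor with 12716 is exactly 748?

Multiples of 748 above 13464: 748·19, 748·20, … . Need the cofactor coprime to 12716/748 = 17.
Checking s = 19, 20, … the first with gcd(s, 17) = 1 is s = 19, giving 14212.

14212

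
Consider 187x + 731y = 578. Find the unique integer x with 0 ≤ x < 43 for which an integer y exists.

7

Euclid: 731 = 3·187 + 170; 187 = 1·170 + 17; 170 = 10·17 + 0 → gcd = 17; 578 = 17·34.
Back-substitution yields 187·(4) + 731·(-1) = 17, so one solution is x = 4·34 = 136, y = -1·34 = -34.
Solutions in x differ by 731/17 = 43; the one in [0, 43) is 136 mod 43 = 7.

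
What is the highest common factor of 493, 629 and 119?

17

gcd(493, 629): 629 = 1·493 + 136; 493 = 3·136 + 85; 136 = 1·85 + 51; 85 = 1·51 + 34; 51 = 1·34 + 17; 34 = 2·17 + 0 → 17
gcd(17, 119): 119 = 7·17 + 0 → 17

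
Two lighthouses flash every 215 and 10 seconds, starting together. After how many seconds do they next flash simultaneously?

430

215 = 5 · 43; 10 = 2 · 5
max exponents: 2 · 5 · 43 = 430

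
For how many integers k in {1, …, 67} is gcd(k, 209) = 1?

58

Prime factors of 209: 11, 19. Count integers ≤ 67 divisible by none of them.
By inclusion–exclusion: 67 − ⌊67/11⌋ − ⌊67/19⌋ + ⌊67/209⌋ = 58.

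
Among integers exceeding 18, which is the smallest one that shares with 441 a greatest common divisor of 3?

441 = 3·147. Any x with gcd(x, 441) = 3 is a multiple of 3, say 3s, with s coprime to 147.
Need s > 18/3, so s ≥ 7. First s ≥ 7 with gcd(s, 147) = 1 is s = 8. Thus x = 3·8 = 24.

24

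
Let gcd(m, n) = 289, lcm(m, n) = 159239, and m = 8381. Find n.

Using mn = gcd(m,n)·lcm(m,n) = 289·159239 = 46020071, we get n = 46020071/8381 = 5491.

5491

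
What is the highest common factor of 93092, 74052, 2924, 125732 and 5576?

68

93092 = 2² · 17 · 37²; 74052 = 2² · 3² · 11² · 17; 2924 = 2² · 17 · 43; 125732 = 2² · 17 · 43²; 5576 = 2³ · 17 · 41
gcd takes min exponent of each prime: 2² · 17 = 68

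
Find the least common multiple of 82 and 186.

82 = 2 · 41; 186 = 2 · 3 · 31
max exponents: 2 · 3 · 31 · 41 = 7626

7626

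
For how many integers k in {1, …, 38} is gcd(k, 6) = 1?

13

6 = 2·3. Inclusion–exclusion on these primes:
38 − ⌊38/2⌋ − ⌊38/3⌋ + ⌊38/6⌋ = 13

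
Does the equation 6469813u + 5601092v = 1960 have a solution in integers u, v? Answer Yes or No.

gcd(6469813, 5601092): 6469813 = 1·5601092 + 868721; 5601092 = 6·868721 + 388766; 868721 = 2·388766 + 91189; 388766 = 4·91189 + 24010; 91189 = 3·24010 + 19159; 24010 = 1·19159 + 4851; 19159 = 3·4851 + 4606; 4851 = 1·4606 + 245; 4606 = 18·245 + 196; 245 = 1·196 + 49; 196 = 4·49 + 0 → 49
49 divides 1960, so a solution exists.

Yes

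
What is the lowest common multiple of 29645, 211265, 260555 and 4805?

29645 = 5 · 7² · 11²; 211265 = 5 · 29 · 31 · 47; 260555 = 5 · 31 · 41²; 4805 = 5 · 31²
lcm takes max exponent of each prime: 5 · 7² · 11² · 29 · 31² · 41² · 47 = 65273727130535

65273727130535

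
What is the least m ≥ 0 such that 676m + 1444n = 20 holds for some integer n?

Reduce mod 1444: 676m ≡ 20 (mod 1444). With g = gcd(676, 1444) = 4 dividing 20, divide through: 169m ≡ 5 (mod 361).
Since gcd(169, 361) = 1, m ≡ 5·(169)⁻¹ ≡ 235 (mod 361). Smallest non-negative: 235.

235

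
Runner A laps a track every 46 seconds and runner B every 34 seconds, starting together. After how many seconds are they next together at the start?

gcd first: 46 = 1·34 + 12; 34 = 2·12 + 10; 12 = 1·10 + 2; 10 = 5·2 + 0 → gcd = 2
lcm = 46·34/gcd = 1564/2 = 782

782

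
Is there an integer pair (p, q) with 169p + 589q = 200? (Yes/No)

By Bézout, 169p + 589q = 200 has integer solutions iff gcd(169, 589) | 200.
Euclid: 589 = 3·169 + 82; 169 = 2·82 + 5; 82 = 16·5 + 2; 5 = 2·2 + 1; 2 = 2·1 + 0. gcd = 1; 200 mod 1 = 0. Yes.

Yes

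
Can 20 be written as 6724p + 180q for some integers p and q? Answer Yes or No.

Yes

By Bézout, 6724p + 180q = 20 has integer solutions iff gcd(6724, 180) | 20.
Euclid: 6724 = 37·180 + 64; 180 = 2·64 + 52; 64 = 1·52 + 12; 52 = 4·12 + 4; 12 = 3·4 + 0. gcd = 4; 20 mod 4 = 0. Yes.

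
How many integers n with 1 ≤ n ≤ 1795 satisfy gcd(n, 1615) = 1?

1280

1615 = 5·17·19. Inclusion–exclusion on these primes:
1795 − ⌊1795/5⌋ − ⌊1795/17⌋ − ⌊1795/19⌋ + ⌊1795/85⌋ + ⌊1795/95⌋ + ⌊1795/323⌋ − ⌊1795/1615⌋ = 1280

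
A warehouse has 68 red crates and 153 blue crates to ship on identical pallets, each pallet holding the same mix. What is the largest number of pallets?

17

68 = 2² · 17
153 = 3² · 17
Common: 17 = 17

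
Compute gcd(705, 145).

5

Euclid: 705 = 4·145 + 125; 145 = 1·125 + 20; 125 = 6·20 + 5; 20 = 4·5 + 0. Last nonzero remainder: 5.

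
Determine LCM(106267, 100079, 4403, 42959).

lcm(106267, 100079) = 106267·100079/gcd = 10635095093/119 = 89370547
lcm(89370547, 4403) = 89370547·4403/gcd = 393498518441/119 = 3306710239
lcm(3306710239, 42959) = 3306710239·42959/gcd = 142052965157201/2261 = 62827494541

62827494541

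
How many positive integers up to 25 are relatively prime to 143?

22

143 = 11·13. Inclusion–exclusion on these primes:
25 − ⌊25/11⌋ − ⌊25/13⌋ + ⌊25/143⌋ = 22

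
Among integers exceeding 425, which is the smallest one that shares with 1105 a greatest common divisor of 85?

1105 = 85·13. Any a with gcd(a, 1105) = 85 is a multiple of 85, say 85s, with s coprime to 13.
Need s > 425/85, so s ≥ 6. First s ≥ 6 with gcd(s, 13) = 1 is s = 6. Thus a = 85·6 = 510.

510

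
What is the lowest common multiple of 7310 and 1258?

gcd first: 7310 = 5·1258 + 1020; 1258 = 1·1020 + 238; 1020 = 4·238 + 68; 238 = 3·68 + 34; 68 = 2·34 + 0 → gcd = 34
lcm = 7310·1258/gcd = 9195980/34 = 270470

270470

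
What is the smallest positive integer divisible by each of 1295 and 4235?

156695

1295 = 5 · 7 · 37; 4235 = 5 · 7 · 11²
max exponents: 5 · 7 · 11² · 37 = 156695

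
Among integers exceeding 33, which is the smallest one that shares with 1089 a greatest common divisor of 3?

1089 = 3·363. Any x with gcd(x, 1089) = 3 is a multiple of 3, say 3s, with s coprime to 363.
Need s > 33/3, so s ≥ 12. First s ≥ 12 with gcd(s, 363) = 1 is s = 13. Thus x = 3·13 = 39.

39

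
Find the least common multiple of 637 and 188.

gcd first: 637 = 3·188 + 73; 188 = 2·73 + 42; 73 = 1·42 + 31; 42 = 1·31 + 11; 31 = 2·11 + 9; 11 = 1·9 + 2; 9 = 4·2 + 1; 2 = 2·1 + 0 → gcd = 1
lcm = 637·188/gcd = 119756/1 = 119756

119756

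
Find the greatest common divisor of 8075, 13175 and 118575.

425

gcd(8075, 13175): 13175 = 1·8075 + 5100; 8075 = 1·5100 + 2975; 5100 = 1·2975 + 2125; 2975 = 1·2125 + 850; 2125 = 2·850 + 425; 850 = 2·425 + 0 → 425
gcd(425, 118575): 118575 = 279·425 + 0 → 425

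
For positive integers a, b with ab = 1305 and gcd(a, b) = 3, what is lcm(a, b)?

gcd·lcm = product, so lcm = 1305/3 = 435.

435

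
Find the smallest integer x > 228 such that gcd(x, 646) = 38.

266

Multiples of 38 above 228: 38·7, 38·8, … . Need the cofactor coprime to 646/38 = 17.
Checking s = 7, 8, … the first with gcd(s, 17) = 1 is s = 7, giving 266.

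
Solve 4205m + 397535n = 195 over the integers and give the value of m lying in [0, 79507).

gcd(4205, 397535) = 5 (Euclid: 397535 = 94·4205 + 2265; 4205 = 1·2265 + 1940; 2265 = 1·1940 + 325; 1940 = 5·325 + 315; 325 = 1·315 + 10; 315 = 31·10 + 5; 10 = 2·5 + 0), and 5 | 195.
Extended Euclid: 4205·(39139) + 397535·(-414) = 5. Scale by 39: m₀ = 1526421.
General solution m = m₀ + 79507t; reducing mod 79507 gives m = 15788 (and n = -167).

15788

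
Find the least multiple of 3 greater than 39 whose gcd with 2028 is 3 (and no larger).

45

2028 = 3·676. Any a with gcd(a, 2028) = 3 is a multiple of 3, say 3s, with s coprime to 676.
Need s > 39/3, so s ≥ 14. First s ≥ 14 with gcd(s, 676) = 1 is s = 15. Thus a = 3·15 = 45.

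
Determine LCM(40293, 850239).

gcd first: 850239 = 21·40293 + 4086; 40293 = 9·4086 + 3519; 4086 = 1·3519 + 567; 3519 = 6·567 + 117; 567 = 4·117 + 99; 117 = 1·99 + 18; 99 = 5·18 + 9; 18 = 2·9 + 0 → gcd = 9
lcm = 40293·850239/gcd = 34258680027/9 = 3806520003

3806520003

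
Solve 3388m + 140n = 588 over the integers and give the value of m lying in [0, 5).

1

gcd(3388, 140) = 28 (Euclid: 3388 = 24·140 + 28; 140 = 5·28 + 0), and 28 | 588.
Extended Euclid: 3388·(1) + 140·(-24) = 28. Scale by 21: m₀ = 21.
General solution m = m₀ + 5t; reducing mod 5 gives m = 1 (and n = -20).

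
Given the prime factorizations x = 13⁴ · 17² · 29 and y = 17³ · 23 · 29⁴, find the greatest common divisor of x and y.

8381

min exponent per shared prime: 17² · 29 = 8381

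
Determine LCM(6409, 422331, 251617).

181276712799

6409 = 13 · 17 · 29; 422331 = 3 · 7² · 13² · 17; 251617 = 17 · 19² · 41
lcm takes max exponent of each prime: 3 · 7² · 13² · 17 · 19² · 29 · 41 = 181276712799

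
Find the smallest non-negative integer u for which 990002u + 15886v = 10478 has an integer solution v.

Reduce mod 15886: 990002u ≡ 10478 (mod 15886). With g = gcd(990002, 15886) = 338 dividing 10478, divide through: 2929u ≡ 31 (mod 47).
Since gcd(2929, 47) = 1, u ≡ 31·(2929)⁻¹ ≡ 24 (mod 47). Smallest non-negative: 24.

24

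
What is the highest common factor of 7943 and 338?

Euclid: 7943 = 23·338 + 169; 338 = 2·169 + 0. Last nonzero remainder: 169.

169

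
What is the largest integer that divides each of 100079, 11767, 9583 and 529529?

100079 = 7 · 17 · 29²; 11767 = 7 · 41²; 9583 = 7 · 37²; 529529 = 7 · 11 · 13 · 23²
gcd takes min exponent of each prime: 7 = 7

7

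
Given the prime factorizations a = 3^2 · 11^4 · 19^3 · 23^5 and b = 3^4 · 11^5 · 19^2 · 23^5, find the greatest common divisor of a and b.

min exponent per shared prime: 3^2 · 11^4 · 19^2 · 23^5 = 306167883556887

306167883556887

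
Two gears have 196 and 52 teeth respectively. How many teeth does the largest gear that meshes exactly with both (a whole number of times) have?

4

Euclid: 196 = 3·52 + 40; 52 = 1·40 + 12; 40 = 3·12 + 4; 12 = 3·4 + 0. Last nonzero remainder: 4.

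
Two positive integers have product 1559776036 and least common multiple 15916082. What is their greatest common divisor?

98

gcd·lcm = product, so gcd = 1559776036/15916082 = 98.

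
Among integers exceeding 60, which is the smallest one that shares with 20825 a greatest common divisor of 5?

65

gcd(k, 20825) = 5 forces 5 | k; write k = 5s. Then gcd(5s, 5·4165) = 5·gcd(s, 4165), so need gcd(s, 4165) = 1.
5s > 60 gives s ≥ 13. The least s ≥ 13 coprime to 4165 is 13, so k = 5·13 = 65.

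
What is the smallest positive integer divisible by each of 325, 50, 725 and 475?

325 = 5² · 13; 50 = 2 · 5²; 725 = 5² · 29; 475 = 5² · 19
lcm takes max exponent of each prime: 2 · 5² · 13 · 19 · 29 = 358150

358150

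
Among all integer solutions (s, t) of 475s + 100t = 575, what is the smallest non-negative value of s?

1

gcd(475, 100) = 25 (Euclid: 475 = 4·100 + 75; 100 = 1·75 + 25; 75 = 3·25 + 0), and 25 | 575.
Extended Euclid: 475·(-1) + 100·(5) = 25. Scale by 23: s₀ = -23.
General solution s = s₀ + 4k; reducing mod 4 gives s = 1 (and t = 1).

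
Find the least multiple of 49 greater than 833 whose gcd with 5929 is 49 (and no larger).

882

Multiples of 49 above 833: 49·18, 49·19, … . Need the cofactor coprime to 5929/49 = 121.
Checking s = 18, 19, … the first with gcd(s, 121) = 1 is s = 18, giving 882.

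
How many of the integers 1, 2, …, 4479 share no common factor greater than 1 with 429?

429 = 3·11·13. Inclusion–exclusion on these primes:
4479 − ⌊4479/3⌋ − ⌊4479/11⌋ − ⌊4479/13⌋ + ⌊4479/33⌋ + ⌊4479/39⌋ + ⌊4479/143⌋ − ⌊4479/429⌋ = 2505

2505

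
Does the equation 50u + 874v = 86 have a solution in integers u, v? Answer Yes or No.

By Bézout, 50u + 874v = 86 has integer solutions iff gcd(50, 874) | 86.
Euclid: 874 = 17·50 + 24; 50 = 2·24 + 2; 24 = 12·2 + 0. gcd = 2; 86 mod 2 = 0. Yes.

Yes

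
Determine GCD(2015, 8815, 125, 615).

5

2015 = 5 · 13 · 31; 8815 = 5 · 41 · 43; 125 = 5³; 615 = 3 · 5 · 41
gcd takes min exponent of each prime: 5 = 5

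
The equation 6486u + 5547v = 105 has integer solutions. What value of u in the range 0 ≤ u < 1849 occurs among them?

71

Euclid: 6486 = 1·5547 + 939; 5547 = 5·939 + 852; 939 = 1·852 + 87; 852 = 9·87 + 69; 87 = 1·69 + 18; 69 = 3·18 + 15; 18 = 1·15 + 3; 15 = 5·3 + 0 → gcd = 3; 105 = 3·35.
Back-substitution yields 6486·(319) + 5547·(-373) = 3, so one solution is u = 319·35 = 11165, v = -373·35 = -13055.
Solutions in u differ by 5547/3 = 1849; the one in [0, 1849) is 11165 mod 1849 = 71.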